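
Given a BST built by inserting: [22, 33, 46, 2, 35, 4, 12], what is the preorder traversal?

Tree insertion order: [22, 33, 46, 2, 35, 4, 12]
Tree (level-order array): [22, 2, 33, None, 4, None, 46, None, 12, 35]
Preorder traversal: [22, 2, 4, 12, 33, 46, 35]


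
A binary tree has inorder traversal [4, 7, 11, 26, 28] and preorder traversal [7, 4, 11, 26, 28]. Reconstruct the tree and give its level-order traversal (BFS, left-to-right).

Inorder:  [4, 7, 11, 26, 28]
Preorder: [7, 4, 11, 26, 28]
Algorithm: preorder visits root first, so consume preorder in order;
for each root, split the current inorder slice at that value into
left-subtree inorder and right-subtree inorder, then recurse.
Recursive splits:
  root=7; inorder splits into left=[4], right=[11, 26, 28]
  root=4; inorder splits into left=[], right=[]
  root=11; inorder splits into left=[], right=[26, 28]
  root=26; inorder splits into left=[], right=[28]
  root=28; inorder splits into left=[], right=[]
Reconstructed level-order: [7, 4, 11, 26, 28]


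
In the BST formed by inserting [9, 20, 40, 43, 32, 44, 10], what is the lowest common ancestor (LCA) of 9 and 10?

Tree insertion order: [9, 20, 40, 43, 32, 44, 10]
Tree (level-order array): [9, None, 20, 10, 40, None, None, 32, 43, None, None, None, 44]
In a BST, the LCA of p=9, q=10 is the first node v on the
root-to-leaf path with p <= v <= q (go left if both < v, right if both > v).
Walk from root:
  at 9: 9 <= 9 <= 10, this is the LCA
LCA = 9


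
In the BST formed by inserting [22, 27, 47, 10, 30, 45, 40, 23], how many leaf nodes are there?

Tree built from: [22, 27, 47, 10, 30, 45, 40, 23]
Tree (level-order array): [22, 10, 27, None, None, 23, 47, None, None, 30, None, None, 45, 40]
Rule: A leaf has 0 children.
Per-node child counts:
  node 22: 2 child(ren)
  node 10: 0 child(ren)
  node 27: 2 child(ren)
  node 23: 0 child(ren)
  node 47: 1 child(ren)
  node 30: 1 child(ren)
  node 45: 1 child(ren)
  node 40: 0 child(ren)
Matching nodes: [10, 23, 40]
Count of leaf nodes: 3


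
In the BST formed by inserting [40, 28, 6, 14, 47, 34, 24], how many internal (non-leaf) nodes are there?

Tree built from: [40, 28, 6, 14, 47, 34, 24]
Tree (level-order array): [40, 28, 47, 6, 34, None, None, None, 14, None, None, None, 24]
Rule: An internal node has at least one child.
Per-node child counts:
  node 40: 2 child(ren)
  node 28: 2 child(ren)
  node 6: 1 child(ren)
  node 14: 1 child(ren)
  node 24: 0 child(ren)
  node 34: 0 child(ren)
  node 47: 0 child(ren)
Matching nodes: [40, 28, 6, 14]
Count of internal (non-leaf) nodes: 4


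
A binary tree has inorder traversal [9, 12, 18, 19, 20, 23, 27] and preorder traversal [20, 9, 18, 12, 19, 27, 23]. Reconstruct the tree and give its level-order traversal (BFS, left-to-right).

Inorder:  [9, 12, 18, 19, 20, 23, 27]
Preorder: [20, 9, 18, 12, 19, 27, 23]
Algorithm: preorder visits root first, so consume preorder in order;
for each root, split the current inorder slice at that value into
left-subtree inorder and right-subtree inorder, then recurse.
Recursive splits:
  root=20; inorder splits into left=[9, 12, 18, 19], right=[23, 27]
  root=9; inorder splits into left=[], right=[12, 18, 19]
  root=18; inorder splits into left=[12], right=[19]
  root=12; inorder splits into left=[], right=[]
  root=19; inorder splits into left=[], right=[]
  root=27; inorder splits into left=[23], right=[]
  root=23; inorder splits into left=[], right=[]
Reconstructed level-order: [20, 9, 27, 18, 23, 12, 19]


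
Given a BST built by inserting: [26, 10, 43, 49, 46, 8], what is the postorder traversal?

Tree insertion order: [26, 10, 43, 49, 46, 8]
Tree (level-order array): [26, 10, 43, 8, None, None, 49, None, None, 46]
Postorder traversal: [8, 10, 46, 49, 43, 26]


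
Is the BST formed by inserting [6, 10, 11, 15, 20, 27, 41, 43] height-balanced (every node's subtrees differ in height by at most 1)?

Tree (level-order array): [6, None, 10, None, 11, None, 15, None, 20, None, 27, None, 41, None, 43]
Definition: a tree is height-balanced if, at every node, |h(left) - h(right)| <= 1 (empty subtree has height -1).
Bottom-up per-node check:
  node 43: h_left=-1, h_right=-1, diff=0 [OK], height=0
  node 41: h_left=-1, h_right=0, diff=1 [OK], height=1
  node 27: h_left=-1, h_right=1, diff=2 [FAIL (|-1-1|=2 > 1)], height=2
  node 20: h_left=-1, h_right=2, diff=3 [FAIL (|-1-2|=3 > 1)], height=3
  node 15: h_left=-1, h_right=3, diff=4 [FAIL (|-1-3|=4 > 1)], height=4
  node 11: h_left=-1, h_right=4, diff=5 [FAIL (|-1-4|=5 > 1)], height=5
  node 10: h_left=-1, h_right=5, diff=6 [FAIL (|-1-5|=6 > 1)], height=6
  node 6: h_left=-1, h_right=6, diff=7 [FAIL (|-1-6|=7 > 1)], height=7
Node 27 violates the condition: |-1 - 1| = 2 > 1.
Result: Not balanced


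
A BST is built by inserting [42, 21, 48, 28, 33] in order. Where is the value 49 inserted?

Starting tree (level order): [42, 21, 48, None, 28, None, None, None, 33]
Insertion path: 42 -> 48
Result: insert 49 as right child of 48
Final tree (level order): [42, 21, 48, None, 28, None, 49, None, 33]


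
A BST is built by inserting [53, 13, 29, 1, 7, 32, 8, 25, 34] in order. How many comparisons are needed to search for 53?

Search path for 53: 53
Found: True
Comparisons: 1


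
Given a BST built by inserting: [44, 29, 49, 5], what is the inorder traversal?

Tree insertion order: [44, 29, 49, 5]
Tree (level-order array): [44, 29, 49, 5]
Inorder traversal: [5, 29, 44, 49]


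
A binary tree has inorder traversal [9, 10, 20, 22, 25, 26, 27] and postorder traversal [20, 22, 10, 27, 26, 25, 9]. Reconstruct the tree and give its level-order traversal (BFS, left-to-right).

Inorder:   [9, 10, 20, 22, 25, 26, 27]
Postorder: [20, 22, 10, 27, 26, 25, 9]
Algorithm: postorder visits root last, so walk postorder right-to-left;
each value is the root of the current inorder slice — split it at that
value, recurse on the right subtree first, then the left.
Recursive splits:
  root=9; inorder splits into left=[], right=[10, 20, 22, 25, 26, 27]
  root=25; inorder splits into left=[10, 20, 22], right=[26, 27]
  root=26; inorder splits into left=[], right=[27]
  root=27; inorder splits into left=[], right=[]
  root=10; inorder splits into left=[], right=[20, 22]
  root=22; inorder splits into left=[20], right=[]
  root=20; inorder splits into left=[], right=[]
Reconstructed level-order: [9, 25, 10, 26, 22, 27, 20]


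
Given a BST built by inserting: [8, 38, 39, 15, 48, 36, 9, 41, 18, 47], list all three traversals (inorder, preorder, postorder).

Tree insertion order: [8, 38, 39, 15, 48, 36, 9, 41, 18, 47]
Tree (level-order array): [8, None, 38, 15, 39, 9, 36, None, 48, None, None, 18, None, 41, None, None, None, None, 47]
Inorder (L, root, R): [8, 9, 15, 18, 36, 38, 39, 41, 47, 48]
Preorder (root, L, R): [8, 38, 15, 9, 36, 18, 39, 48, 41, 47]
Postorder (L, R, root): [9, 18, 36, 15, 47, 41, 48, 39, 38, 8]


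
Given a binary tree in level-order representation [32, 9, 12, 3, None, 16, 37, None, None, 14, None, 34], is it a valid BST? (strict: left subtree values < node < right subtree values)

Level-order array: [32, 9, 12, 3, None, 16, 37, None, None, 14, None, 34]
Validate using subtree bounds (lo, hi): at each node, require lo < value < hi,
then recurse left with hi=value and right with lo=value.
Preorder trace (stopping at first violation):
  at node 32 with bounds (-inf, +inf): OK
  at node 9 with bounds (-inf, 32): OK
  at node 3 with bounds (-inf, 9): OK
  at node 12 with bounds (32, +inf): VIOLATION
Node 12 violates its bound: not (32 < 12 < +inf).
Result: Not a valid BST


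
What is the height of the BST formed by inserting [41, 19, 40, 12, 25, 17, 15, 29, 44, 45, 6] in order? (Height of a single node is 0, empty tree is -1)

Insertion order: [41, 19, 40, 12, 25, 17, 15, 29, 44, 45, 6]
Tree (level-order array): [41, 19, 44, 12, 40, None, 45, 6, 17, 25, None, None, None, None, None, 15, None, None, 29]
Compute height bottom-up (empty subtree = -1):
  height(6) = 1 + max(-1, -1) = 0
  height(15) = 1 + max(-1, -1) = 0
  height(17) = 1 + max(0, -1) = 1
  height(12) = 1 + max(0, 1) = 2
  height(29) = 1 + max(-1, -1) = 0
  height(25) = 1 + max(-1, 0) = 1
  height(40) = 1 + max(1, -1) = 2
  height(19) = 1 + max(2, 2) = 3
  height(45) = 1 + max(-1, -1) = 0
  height(44) = 1 + max(-1, 0) = 1
  height(41) = 1 + max(3, 1) = 4
Height = 4


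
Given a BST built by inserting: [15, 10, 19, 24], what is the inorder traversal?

Tree insertion order: [15, 10, 19, 24]
Tree (level-order array): [15, 10, 19, None, None, None, 24]
Inorder traversal: [10, 15, 19, 24]


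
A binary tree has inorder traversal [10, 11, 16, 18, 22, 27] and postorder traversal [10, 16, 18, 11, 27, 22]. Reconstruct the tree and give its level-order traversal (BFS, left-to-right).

Inorder:   [10, 11, 16, 18, 22, 27]
Postorder: [10, 16, 18, 11, 27, 22]
Algorithm: postorder visits root last, so walk postorder right-to-left;
each value is the root of the current inorder slice — split it at that
value, recurse on the right subtree first, then the left.
Recursive splits:
  root=22; inorder splits into left=[10, 11, 16, 18], right=[27]
  root=27; inorder splits into left=[], right=[]
  root=11; inorder splits into left=[10], right=[16, 18]
  root=18; inorder splits into left=[16], right=[]
  root=16; inorder splits into left=[], right=[]
  root=10; inorder splits into left=[], right=[]
Reconstructed level-order: [22, 11, 27, 10, 18, 16]


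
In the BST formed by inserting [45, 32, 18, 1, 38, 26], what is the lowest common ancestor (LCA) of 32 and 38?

Tree insertion order: [45, 32, 18, 1, 38, 26]
Tree (level-order array): [45, 32, None, 18, 38, 1, 26]
In a BST, the LCA of p=32, q=38 is the first node v on the
root-to-leaf path with p <= v <= q (go left if both < v, right if both > v).
Walk from root:
  at 45: both 32 and 38 < 45, go left
  at 32: 32 <= 32 <= 38, this is the LCA
LCA = 32


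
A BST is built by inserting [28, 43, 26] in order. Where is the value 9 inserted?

Starting tree (level order): [28, 26, 43]
Insertion path: 28 -> 26
Result: insert 9 as left child of 26
Final tree (level order): [28, 26, 43, 9]


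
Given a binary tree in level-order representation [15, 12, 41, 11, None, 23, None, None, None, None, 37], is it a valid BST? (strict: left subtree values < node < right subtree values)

Level-order array: [15, 12, 41, 11, None, 23, None, None, None, None, 37]
Validate using subtree bounds (lo, hi): at each node, require lo < value < hi,
then recurse left with hi=value and right with lo=value.
Preorder trace (stopping at first violation):
  at node 15 with bounds (-inf, +inf): OK
  at node 12 with bounds (-inf, 15): OK
  at node 11 with bounds (-inf, 12): OK
  at node 41 with bounds (15, +inf): OK
  at node 23 with bounds (15, 41): OK
  at node 37 with bounds (23, 41): OK
No violation found at any node.
Result: Valid BST


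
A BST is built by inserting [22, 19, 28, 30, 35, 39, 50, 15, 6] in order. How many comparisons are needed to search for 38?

Search path for 38: 22 -> 28 -> 30 -> 35 -> 39
Found: False
Comparisons: 5


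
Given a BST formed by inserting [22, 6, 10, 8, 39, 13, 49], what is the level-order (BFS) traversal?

Tree insertion order: [22, 6, 10, 8, 39, 13, 49]
Tree (level-order array): [22, 6, 39, None, 10, None, 49, 8, 13]
BFS from the root, enqueuing left then right child of each popped node:
  queue [22] -> pop 22, enqueue [6, 39], visited so far: [22]
  queue [6, 39] -> pop 6, enqueue [10], visited so far: [22, 6]
  queue [39, 10] -> pop 39, enqueue [49], visited so far: [22, 6, 39]
  queue [10, 49] -> pop 10, enqueue [8, 13], visited so far: [22, 6, 39, 10]
  queue [49, 8, 13] -> pop 49, enqueue [none], visited so far: [22, 6, 39, 10, 49]
  queue [8, 13] -> pop 8, enqueue [none], visited so far: [22, 6, 39, 10, 49, 8]
  queue [13] -> pop 13, enqueue [none], visited so far: [22, 6, 39, 10, 49, 8, 13]
Result: [22, 6, 39, 10, 49, 8, 13]


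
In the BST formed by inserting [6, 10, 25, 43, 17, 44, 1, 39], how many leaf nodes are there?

Tree built from: [6, 10, 25, 43, 17, 44, 1, 39]
Tree (level-order array): [6, 1, 10, None, None, None, 25, 17, 43, None, None, 39, 44]
Rule: A leaf has 0 children.
Per-node child counts:
  node 6: 2 child(ren)
  node 1: 0 child(ren)
  node 10: 1 child(ren)
  node 25: 2 child(ren)
  node 17: 0 child(ren)
  node 43: 2 child(ren)
  node 39: 0 child(ren)
  node 44: 0 child(ren)
Matching nodes: [1, 17, 39, 44]
Count of leaf nodes: 4


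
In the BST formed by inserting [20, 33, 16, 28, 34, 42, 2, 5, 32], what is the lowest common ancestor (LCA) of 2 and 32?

Tree insertion order: [20, 33, 16, 28, 34, 42, 2, 5, 32]
Tree (level-order array): [20, 16, 33, 2, None, 28, 34, None, 5, None, 32, None, 42]
In a BST, the LCA of p=2, q=32 is the first node v on the
root-to-leaf path with p <= v <= q (go left if both < v, right if both > v).
Walk from root:
  at 20: 2 <= 20 <= 32, this is the LCA
LCA = 20


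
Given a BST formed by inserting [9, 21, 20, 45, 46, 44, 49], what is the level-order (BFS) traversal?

Tree insertion order: [9, 21, 20, 45, 46, 44, 49]
Tree (level-order array): [9, None, 21, 20, 45, None, None, 44, 46, None, None, None, 49]
BFS from the root, enqueuing left then right child of each popped node:
  queue [9] -> pop 9, enqueue [21], visited so far: [9]
  queue [21] -> pop 21, enqueue [20, 45], visited so far: [9, 21]
  queue [20, 45] -> pop 20, enqueue [none], visited so far: [9, 21, 20]
  queue [45] -> pop 45, enqueue [44, 46], visited so far: [9, 21, 20, 45]
  queue [44, 46] -> pop 44, enqueue [none], visited so far: [9, 21, 20, 45, 44]
  queue [46] -> pop 46, enqueue [49], visited so far: [9, 21, 20, 45, 44, 46]
  queue [49] -> pop 49, enqueue [none], visited so far: [9, 21, 20, 45, 44, 46, 49]
Result: [9, 21, 20, 45, 44, 46, 49]


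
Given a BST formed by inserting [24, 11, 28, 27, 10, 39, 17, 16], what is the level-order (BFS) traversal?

Tree insertion order: [24, 11, 28, 27, 10, 39, 17, 16]
Tree (level-order array): [24, 11, 28, 10, 17, 27, 39, None, None, 16]
BFS from the root, enqueuing left then right child of each popped node:
  queue [24] -> pop 24, enqueue [11, 28], visited so far: [24]
  queue [11, 28] -> pop 11, enqueue [10, 17], visited so far: [24, 11]
  queue [28, 10, 17] -> pop 28, enqueue [27, 39], visited so far: [24, 11, 28]
  queue [10, 17, 27, 39] -> pop 10, enqueue [none], visited so far: [24, 11, 28, 10]
  queue [17, 27, 39] -> pop 17, enqueue [16], visited so far: [24, 11, 28, 10, 17]
  queue [27, 39, 16] -> pop 27, enqueue [none], visited so far: [24, 11, 28, 10, 17, 27]
  queue [39, 16] -> pop 39, enqueue [none], visited so far: [24, 11, 28, 10, 17, 27, 39]
  queue [16] -> pop 16, enqueue [none], visited so far: [24, 11, 28, 10, 17, 27, 39, 16]
Result: [24, 11, 28, 10, 17, 27, 39, 16]


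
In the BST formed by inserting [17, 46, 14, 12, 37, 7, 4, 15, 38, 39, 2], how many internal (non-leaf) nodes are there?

Tree built from: [17, 46, 14, 12, 37, 7, 4, 15, 38, 39, 2]
Tree (level-order array): [17, 14, 46, 12, 15, 37, None, 7, None, None, None, None, 38, 4, None, None, 39, 2]
Rule: An internal node has at least one child.
Per-node child counts:
  node 17: 2 child(ren)
  node 14: 2 child(ren)
  node 12: 1 child(ren)
  node 7: 1 child(ren)
  node 4: 1 child(ren)
  node 2: 0 child(ren)
  node 15: 0 child(ren)
  node 46: 1 child(ren)
  node 37: 1 child(ren)
  node 38: 1 child(ren)
  node 39: 0 child(ren)
Matching nodes: [17, 14, 12, 7, 4, 46, 37, 38]
Count of internal (non-leaf) nodes: 8


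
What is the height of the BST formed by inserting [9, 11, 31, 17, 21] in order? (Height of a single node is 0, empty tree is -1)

Insertion order: [9, 11, 31, 17, 21]
Tree (level-order array): [9, None, 11, None, 31, 17, None, None, 21]
Compute height bottom-up (empty subtree = -1):
  height(21) = 1 + max(-1, -1) = 0
  height(17) = 1 + max(-1, 0) = 1
  height(31) = 1 + max(1, -1) = 2
  height(11) = 1 + max(-1, 2) = 3
  height(9) = 1 + max(-1, 3) = 4
Height = 4


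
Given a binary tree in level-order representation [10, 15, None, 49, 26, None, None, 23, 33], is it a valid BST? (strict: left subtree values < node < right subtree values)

Level-order array: [10, 15, None, 49, 26, None, None, 23, 33]
Validate using subtree bounds (lo, hi): at each node, require lo < value < hi,
then recurse left with hi=value and right with lo=value.
Preorder trace (stopping at first violation):
  at node 10 with bounds (-inf, +inf): OK
  at node 15 with bounds (-inf, 10): VIOLATION
Node 15 violates its bound: not (-inf < 15 < 10).
Result: Not a valid BST


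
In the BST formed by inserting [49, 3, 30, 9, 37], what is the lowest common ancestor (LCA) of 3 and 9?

Tree insertion order: [49, 3, 30, 9, 37]
Tree (level-order array): [49, 3, None, None, 30, 9, 37]
In a BST, the LCA of p=3, q=9 is the first node v on the
root-to-leaf path with p <= v <= q (go left if both < v, right if both > v).
Walk from root:
  at 49: both 3 and 9 < 49, go left
  at 3: 3 <= 3 <= 9, this is the LCA
LCA = 3


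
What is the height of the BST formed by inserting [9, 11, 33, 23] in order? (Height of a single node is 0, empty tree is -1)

Insertion order: [9, 11, 33, 23]
Tree (level-order array): [9, None, 11, None, 33, 23]
Compute height bottom-up (empty subtree = -1):
  height(23) = 1 + max(-1, -1) = 0
  height(33) = 1 + max(0, -1) = 1
  height(11) = 1 + max(-1, 1) = 2
  height(9) = 1 + max(-1, 2) = 3
Height = 3


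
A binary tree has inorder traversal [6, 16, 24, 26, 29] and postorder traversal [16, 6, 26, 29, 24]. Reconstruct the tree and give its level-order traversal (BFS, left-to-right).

Inorder:   [6, 16, 24, 26, 29]
Postorder: [16, 6, 26, 29, 24]
Algorithm: postorder visits root last, so walk postorder right-to-left;
each value is the root of the current inorder slice — split it at that
value, recurse on the right subtree first, then the left.
Recursive splits:
  root=24; inorder splits into left=[6, 16], right=[26, 29]
  root=29; inorder splits into left=[26], right=[]
  root=26; inorder splits into left=[], right=[]
  root=6; inorder splits into left=[], right=[16]
  root=16; inorder splits into left=[], right=[]
Reconstructed level-order: [24, 6, 29, 16, 26]


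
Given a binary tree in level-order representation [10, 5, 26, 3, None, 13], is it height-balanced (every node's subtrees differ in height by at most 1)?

Tree (level-order array): [10, 5, 26, 3, None, 13]
Definition: a tree is height-balanced if, at every node, |h(left) - h(right)| <= 1 (empty subtree has height -1).
Bottom-up per-node check:
  node 3: h_left=-1, h_right=-1, diff=0 [OK], height=0
  node 5: h_left=0, h_right=-1, diff=1 [OK], height=1
  node 13: h_left=-1, h_right=-1, diff=0 [OK], height=0
  node 26: h_left=0, h_right=-1, diff=1 [OK], height=1
  node 10: h_left=1, h_right=1, diff=0 [OK], height=2
All nodes satisfy the balance condition.
Result: Balanced


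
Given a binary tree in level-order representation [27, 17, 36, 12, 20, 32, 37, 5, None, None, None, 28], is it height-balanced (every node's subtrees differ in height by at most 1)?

Tree (level-order array): [27, 17, 36, 12, 20, 32, 37, 5, None, None, None, 28]
Definition: a tree is height-balanced if, at every node, |h(left) - h(right)| <= 1 (empty subtree has height -1).
Bottom-up per-node check:
  node 5: h_left=-1, h_right=-1, diff=0 [OK], height=0
  node 12: h_left=0, h_right=-1, diff=1 [OK], height=1
  node 20: h_left=-1, h_right=-1, diff=0 [OK], height=0
  node 17: h_left=1, h_right=0, diff=1 [OK], height=2
  node 28: h_left=-1, h_right=-1, diff=0 [OK], height=0
  node 32: h_left=0, h_right=-1, diff=1 [OK], height=1
  node 37: h_left=-1, h_right=-1, diff=0 [OK], height=0
  node 36: h_left=1, h_right=0, diff=1 [OK], height=2
  node 27: h_left=2, h_right=2, diff=0 [OK], height=3
All nodes satisfy the balance condition.
Result: Balanced


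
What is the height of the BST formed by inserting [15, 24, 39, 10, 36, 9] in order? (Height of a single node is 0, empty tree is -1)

Insertion order: [15, 24, 39, 10, 36, 9]
Tree (level-order array): [15, 10, 24, 9, None, None, 39, None, None, 36]
Compute height bottom-up (empty subtree = -1):
  height(9) = 1 + max(-1, -1) = 0
  height(10) = 1 + max(0, -1) = 1
  height(36) = 1 + max(-1, -1) = 0
  height(39) = 1 + max(0, -1) = 1
  height(24) = 1 + max(-1, 1) = 2
  height(15) = 1 + max(1, 2) = 3
Height = 3


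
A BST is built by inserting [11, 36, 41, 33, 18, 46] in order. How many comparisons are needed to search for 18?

Search path for 18: 11 -> 36 -> 33 -> 18
Found: True
Comparisons: 4


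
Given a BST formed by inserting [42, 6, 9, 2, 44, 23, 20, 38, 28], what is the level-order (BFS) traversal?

Tree insertion order: [42, 6, 9, 2, 44, 23, 20, 38, 28]
Tree (level-order array): [42, 6, 44, 2, 9, None, None, None, None, None, 23, 20, 38, None, None, 28]
BFS from the root, enqueuing left then right child of each popped node:
  queue [42] -> pop 42, enqueue [6, 44], visited so far: [42]
  queue [6, 44] -> pop 6, enqueue [2, 9], visited so far: [42, 6]
  queue [44, 2, 9] -> pop 44, enqueue [none], visited so far: [42, 6, 44]
  queue [2, 9] -> pop 2, enqueue [none], visited so far: [42, 6, 44, 2]
  queue [9] -> pop 9, enqueue [23], visited so far: [42, 6, 44, 2, 9]
  queue [23] -> pop 23, enqueue [20, 38], visited so far: [42, 6, 44, 2, 9, 23]
  queue [20, 38] -> pop 20, enqueue [none], visited so far: [42, 6, 44, 2, 9, 23, 20]
  queue [38] -> pop 38, enqueue [28], visited so far: [42, 6, 44, 2, 9, 23, 20, 38]
  queue [28] -> pop 28, enqueue [none], visited so far: [42, 6, 44, 2, 9, 23, 20, 38, 28]
Result: [42, 6, 44, 2, 9, 23, 20, 38, 28]


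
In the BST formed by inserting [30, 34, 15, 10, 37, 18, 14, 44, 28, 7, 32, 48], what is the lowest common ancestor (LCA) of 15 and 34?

Tree insertion order: [30, 34, 15, 10, 37, 18, 14, 44, 28, 7, 32, 48]
Tree (level-order array): [30, 15, 34, 10, 18, 32, 37, 7, 14, None, 28, None, None, None, 44, None, None, None, None, None, None, None, 48]
In a BST, the LCA of p=15, q=34 is the first node v on the
root-to-leaf path with p <= v <= q (go left if both < v, right if both > v).
Walk from root:
  at 30: 15 <= 30 <= 34, this is the LCA
LCA = 30


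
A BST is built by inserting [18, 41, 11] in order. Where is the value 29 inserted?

Starting tree (level order): [18, 11, 41]
Insertion path: 18 -> 41
Result: insert 29 as left child of 41
Final tree (level order): [18, 11, 41, None, None, 29]


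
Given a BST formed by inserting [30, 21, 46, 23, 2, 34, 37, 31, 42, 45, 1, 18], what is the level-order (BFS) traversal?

Tree insertion order: [30, 21, 46, 23, 2, 34, 37, 31, 42, 45, 1, 18]
Tree (level-order array): [30, 21, 46, 2, 23, 34, None, 1, 18, None, None, 31, 37, None, None, None, None, None, None, None, 42, None, 45]
BFS from the root, enqueuing left then right child of each popped node:
  queue [30] -> pop 30, enqueue [21, 46], visited so far: [30]
  queue [21, 46] -> pop 21, enqueue [2, 23], visited so far: [30, 21]
  queue [46, 2, 23] -> pop 46, enqueue [34], visited so far: [30, 21, 46]
  queue [2, 23, 34] -> pop 2, enqueue [1, 18], visited so far: [30, 21, 46, 2]
  queue [23, 34, 1, 18] -> pop 23, enqueue [none], visited so far: [30, 21, 46, 2, 23]
  queue [34, 1, 18] -> pop 34, enqueue [31, 37], visited so far: [30, 21, 46, 2, 23, 34]
  queue [1, 18, 31, 37] -> pop 1, enqueue [none], visited so far: [30, 21, 46, 2, 23, 34, 1]
  queue [18, 31, 37] -> pop 18, enqueue [none], visited so far: [30, 21, 46, 2, 23, 34, 1, 18]
  queue [31, 37] -> pop 31, enqueue [none], visited so far: [30, 21, 46, 2, 23, 34, 1, 18, 31]
  queue [37] -> pop 37, enqueue [42], visited so far: [30, 21, 46, 2, 23, 34, 1, 18, 31, 37]
  queue [42] -> pop 42, enqueue [45], visited so far: [30, 21, 46, 2, 23, 34, 1, 18, 31, 37, 42]
  queue [45] -> pop 45, enqueue [none], visited so far: [30, 21, 46, 2, 23, 34, 1, 18, 31, 37, 42, 45]
Result: [30, 21, 46, 2, 23, 34, 1, 18, 31, 37, 42, 45]


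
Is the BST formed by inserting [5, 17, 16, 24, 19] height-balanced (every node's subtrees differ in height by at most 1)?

Tree (level-order array): [5, None, 17, 16, 24, None, None, 19]
Definition: a tree is height-balanced if, at every node, |h(left) - h(right)| <= 1 (empty subtree has height -1).
Bottom-up per-node check:
  node 16: h_left=-1, h_right=-1, diff=0 [OK], height=0
  node 19: h_left=-1, h_right=-1, diff=0 [OK], height=0
  node 24: h_left=0, h_right=-1, diff=1 [OK], height=1
  node 17: h_left=0, h_right=1, diff=1 [OK], height=2
  node 5: h_left=-1, h_right=2, diff=3 [FAIL (|-1-2|=3 > 1)], height=3
Node 5 violates the condition: |-1 - 2| = 3 > 1.
Result: Not balanced


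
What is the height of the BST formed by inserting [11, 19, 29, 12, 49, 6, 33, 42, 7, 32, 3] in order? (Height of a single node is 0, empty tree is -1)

Insertion order: [11, 19, 29, 12, 49, 6, 33, 42, 7, 32, 3]
Tree (level-order array): [11, 6, 19, 3, 7, 12, 29, None, None, None, None, None, None, None, 49, 33, None, 32, 42]
Compute height bottom-up (empty subtree = -1):
  height(3) = 1 + max(-1, -1) = 0
  height(7) = 1 + max(-1, -1) = 0
  height(6) = 1 + max(0, 0) = 1
  height(12) = 1 + max(-1, -1) = 0
  height(32) = 1 + max(-1, -1) = 0
  height(42) = 1 + max(-1, -1) = 0
  height(33) = 1 + max(0, 0) = 1
  height(49) = 1 + max(1, -1) = 2
  height(29) = 1 + max(-1, 2) = 3
  height(19) = 1 + max(0, 3) = 4
  height(11) = 1 + max(1, 4) = 5
Height = 5


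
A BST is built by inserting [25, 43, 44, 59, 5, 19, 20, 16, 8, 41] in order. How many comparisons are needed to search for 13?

Search path for 13: 25 -> 5 -> 19 -> 16 -> 8
Found: False
Comparisons: 5


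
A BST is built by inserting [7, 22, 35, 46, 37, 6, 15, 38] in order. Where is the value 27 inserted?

Starting tree (level order): [7, 6, 22, None, None, 15, 35, None, None, None, 46, 37, None, None, 38]
Insertion path: 7 -> 22 -> 35
Result: insert 27 as left child of 35
Final tree (level order): [7, 6, 22, None, None, 15, 35, None, None, 27, 46, None, None, 37, None, None, 38]


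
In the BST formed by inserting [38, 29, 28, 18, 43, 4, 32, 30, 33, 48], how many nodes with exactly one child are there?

Tree built from: [38, 29, 28, 18, 43, 4, 32, 30, 33, 48]
Tree (level-order array): [38, 29, 43, 28, 32, None, 48, 18, None, 30, 33, None, None, 4]
Rule: These are nodes with exactly 1 non-null child.
Per-node child counts:
  node 38: 2 child(ren)
  node 29: 2 child(ren)
  node 28: 1 child(ren)
  node 18: 1 child(ren)
  node 4: 0 child(ren)
  node 32: 2 child(ren)
  node 30: 0 child(ren)
  node 33: 0 child(ren)
  node 43: 1 child(ren)
  node 48: 0 child(ren)
Matching nodes: [28, 18, 43]
Count of nodes with exactly one child: 3


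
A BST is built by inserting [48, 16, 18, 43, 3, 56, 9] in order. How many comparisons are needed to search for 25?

Search path for 25: 48 -> 16 -> 18 -> 43
Found: False
Comparisons: 4


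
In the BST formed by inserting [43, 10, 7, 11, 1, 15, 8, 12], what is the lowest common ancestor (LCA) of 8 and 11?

Tree insertion order: [43, 10, 7, 11, 1, 15, 8, 12]
Tree (level-order array): [43, 10, None, 7, 11, 1, 8, None, 15, None, None, None, None, 12]
In a BST, the LCA of p=8, q=11 is the first node v on the
root-to-leaf path with p <= v <= q (go left if both < v, right if both > v).
Walk from root:
  at 43: both 8 and 11 < 43, go left
  at 10: 8 <= 10 <= 11, this is the LCA
LCA = 10


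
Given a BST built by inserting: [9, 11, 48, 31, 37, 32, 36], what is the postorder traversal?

Tree insertion order: [9, 11, 48, 31, 37, 32, 36]
Tree (level-order array): [9, None, 11, None, 48, 31, None, None, 37, 32, None, None, 36]
Postorder traversal: [36, 32, 37, 31, 48, 11, 9]


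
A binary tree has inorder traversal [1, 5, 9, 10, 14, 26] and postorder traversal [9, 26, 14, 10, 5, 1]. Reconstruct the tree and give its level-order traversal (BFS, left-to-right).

Inorder:   [1, 5, 9, 10, 14, 26]
Postorder: [9, 26, 14, 10, 5, 1]
Algorithm: postorder visits root last, so walk postorder right-to-left;
each value is the root of the current inorder slice — split it at that
value, recurse on the right subtree first, then the left.
Recursive splits:
  root=1; inorder splits into left=[], right=[5, 9, 10, 14, 26]
  root=5; inorder splits into left=[], right=[9, 10, 14, 26]
  root=10; inorder splits into left=[9], right=[14, 26]
  root=14; inorder splits into left=[], right=[26]
  root=26; inorder splits into left=[], right=[]
  root=9; inorder splits into left=[], right=[]
Reconstructed level-order: [1, 5, 10, 9, 14, 26]


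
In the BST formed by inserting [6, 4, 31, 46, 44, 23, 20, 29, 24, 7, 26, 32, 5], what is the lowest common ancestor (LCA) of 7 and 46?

Tree insertion order: [6, 4, 31, 46, 44, 23, 20, 29, 24, 7, 26, 32, 5]
Tree (level-order array): [6, 4, 31, None, 5, 23, 46, None, None, 20, 29, 44, None, 7, None, 24, None, 32, None, None, None, None, 26]
In a BST, the LCA of p=7, q=46 is the first node v on the
root-to-leaf path with p <= v <= q (go left if both < v, right if both > v).
Walk from root:
  at 6: both 7 and 46 > 6, go right
  at 31: 7 <= 31 <= 46, this is the LCA
LCA = 31


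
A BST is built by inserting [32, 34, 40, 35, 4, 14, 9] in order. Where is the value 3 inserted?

Starting tree (level order): [32, 4, 34, None, 14, None, 40, 9, None, 35]
Insertion path: 32 -> 4
Result: insert 3 as left child of 4
Final tree (level order): [32, 4, 34, 3, 14, None, 40, None, None, 9, None, 35]


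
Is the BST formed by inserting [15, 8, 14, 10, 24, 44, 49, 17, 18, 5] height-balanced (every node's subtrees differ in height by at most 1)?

Tree (level-order array): [15, 8, 24, 5, 14, 17, 44, None, None, 10, None, None, 18, None, 49]
Definition: a tree is height-balanced if, at every node, |h(left) - h(right)| <= 1 (empty subtree has height -1).
Bottom-up per-node check:
  node 5: h_left=-1, h_right=-1, diff=0 [OK], height=0
  node 10: h_left=-1, h_right=-1, diff=0 [OK], height=0
  node 14: h_left=0, h_right=-1, diff=1 [OK], height=1
  node 8: h_left=0, h_right=1, diff=1 [OK], height=2
  node 18: h_left=-1, h_right=-1, diff=0 [OK], height=0
  node 17: h_left=-1, h_right=0, diff=1 [OK], height=1
  node 49: h_left=-1, h_right=-1, diff=0 [OK], height=0
  node 44: h_left=-1, h_right=0, diff=1 [OK], height=1
  node 24: h_left=1, h_right=1, diff=0 [OK], height=2
  node 15: h_left=2, h_right=2, diff=0 [OK], height=3
All nodes satisfy the balance condition.
Result: Balanced


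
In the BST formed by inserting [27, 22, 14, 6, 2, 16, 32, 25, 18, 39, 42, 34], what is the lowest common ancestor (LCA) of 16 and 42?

Tree insertion order: [27, 22, 14, 6, 2, 16, 32, 25, 18, 39, 42, 34]
Tree (level-order array): [27, 22, 32, 14, 25, None, 39, 6, 16, None, None, 34, 42, 2, None, None, 18]
In a BST, the LCA of p=16, q=42 is the first node v on the
root-to-leaf path with p <= v <= q (go left if both < v, right if both > v).
Walk from root:
  at 27: 16 <= 27 <= 42, this is the LCA
LCA = 27


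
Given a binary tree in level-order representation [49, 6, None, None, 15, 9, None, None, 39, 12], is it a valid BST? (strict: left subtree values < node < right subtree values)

Level-order array: [49, 6, None, None, 15, 9, None, None, 39, 12]
Validate using subtree bounds (lo, hi): at each node, require lo < value < hi,
then recurse left with hi=value and right with lo=value.
Preorder trace (stopping at first violation):
  at node 49 with bounds (-inf, +inf): OK
  at node 6 with bounds (-inf, 49): OK
  at node 15 with bounds (6, 49): OK
  at node 9 with bounds (6, 15): OK
  at node 39 with bounds (9, 15): VIOLATION
Node 39 violates its bound: not (9 < 39 < 15).
Result: Not a valid BST


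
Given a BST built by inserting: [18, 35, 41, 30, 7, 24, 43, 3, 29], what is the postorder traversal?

Tree insertion order: [18, 35, 41, 30, 7, 24, 43, 3, 29]
Tree (level-order array): [18, 7, 35, 3, None, 30, 41, None, None, 24, None, None, 43, None, 29]
Postorder traversal: [3, 7, 29, 24, 30, 43, 41, 35, 18]


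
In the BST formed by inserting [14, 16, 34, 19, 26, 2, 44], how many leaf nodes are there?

Tree built from: [14, 16, 34, 19, 26, 2, 44]
Tree (level-order array): [14, 2, 16, None, None, None, 34, 19, 44, None, 26]
Rule: A leaf has 0 children.
Per-node child counts:
  node 14: 2 child(ren)
  node 2: 0 child(ren)
  node 16: 1 child(ren)
  node 34: 2 child(ren)
  node 19: 1 child(ren)
  node 26: 0 child(ren)
  node 44: 0 child(ren)
Matching nodes: [2, 26, 44]
Count of leaf nodes: 3


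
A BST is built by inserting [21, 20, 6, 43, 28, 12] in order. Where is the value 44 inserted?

Starting tree (level order): [21, 20, 43, 6, None, 28, None, None, 12]
Insertion path: 21 -> 43
Result: insert 44 as right child of 43
Final tree (level order): [21, 20, 43, 6, None, 28, 44, None, 12]


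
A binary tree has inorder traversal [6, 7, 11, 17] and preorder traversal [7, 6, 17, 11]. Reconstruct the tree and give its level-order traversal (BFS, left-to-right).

Inorder:  [6, 7, 11, 17]
Preorder: [7, 6, 17, 11]
Algorithm: preorder visits root first, so consume preorder in order;
for each root, split the current inorder slice at that value into
left-subtree inorder and right-subtree inorder, then recurse.
Recursive splits:
  root=7; inorder splits into left=[6], right=[11, 17]
  root=6; inorder splits into left=[], right=[]
  root=17; inorder splits into left=[11], right=[]
  root=11; inorder splits into left=[], right=[]
Reconstructed level-order: [7, 6, 17, 11]


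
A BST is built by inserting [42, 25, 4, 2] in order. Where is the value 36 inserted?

Starting tree (level order): [42, 25, None, 4, None, 2]
Insertion path: 42 -> 25
Result: insert 36 as right child of 25
Final tree (level order): [42, 25, None, 4, 36, 2]


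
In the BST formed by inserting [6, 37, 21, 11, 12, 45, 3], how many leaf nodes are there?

Tree built from: [6, 37, 21, 11, 12, 45, 3]
Tree (level-order array): [6, 3, 37, None, None, 21, 45, 11, None, None, None, None, 12]
Rule: A leaf has 0 children.
Per-node child counts:
  node 6: 2 child(ren)
  node 3: 0 child(ren)
  node 37: 2 child(ren)
  node 21: 1 child(ren)
  node 11: 1 child(ren)
  node 12: 0 child(ren)
  node 45: 0 child(ren)
Matching nodes: [3, 12, 45]
Count of leaf nodes: 3


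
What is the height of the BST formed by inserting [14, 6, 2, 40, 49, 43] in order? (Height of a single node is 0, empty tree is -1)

Insertion order: [14, 6, 2, 40, 49, 43]
Tree (level-order array): [14, 6, 40, 2, None, None, 49, None, None, 43]
Compute height bottom-up (empty subtree = -1):
  height(2) = 1 + max(-1, -1) = 0
  height(6) = 1 + max(0, -1) = 1
  height(43) = 1 + max(-1, -1) = 0
  height(49) = 1 + max(0, -1) = 1
  height(40) = 1 + max(-1, 1) = 2
  height(14) = 1 + max(1, 2) = 3
Height = 3


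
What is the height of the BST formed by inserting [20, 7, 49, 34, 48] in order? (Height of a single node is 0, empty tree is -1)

Insertion order: [20, 7, 49, 34, 48]
Tree (level-order array): [20, 7, 49, None, None, 34, None, None, 48]
Compute height bottom-up (empty subtree = -1):
  height(7) = 1 + max(-1, -1) = 0
  height(48) = 1 + max(-1, -1) = 0
  height(34) = 1 + max(-1, 0) = 1
  height(49) = 1 + max(1, -1) = 2
  height(20) = 1 + max(0, 2) = 3
Height = 3


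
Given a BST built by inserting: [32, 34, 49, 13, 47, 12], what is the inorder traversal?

Tree insertion order: [32, 34, 49, 13, 47, 12]
Tree (level-order array): [32, 13, 34, 12, None, None, 49, None, None, 47]
Inorder traversal: [12, 13, 32, 34, 47, 49]


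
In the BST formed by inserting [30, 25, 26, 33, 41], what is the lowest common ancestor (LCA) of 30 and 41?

Tree insertion order: [30, 25, 26, 33, 41]
Tree (level-order array): [30, 25, 33, None, 26, None, 41]
In a BST, the LCA of p=30, q=41 is the first node v on the
root-to-leaf path with p <= v <= q (go left if both < v, right if both > v).
Walk from root:
  at 30: 30 <= 30 <= 41, this is the LCA
LCA = 30


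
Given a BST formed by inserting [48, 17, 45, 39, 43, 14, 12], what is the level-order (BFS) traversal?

Tree insertion order: [48, 17, 45, 39, 43, 14, 12]
Tree (level-order array): [48, 17, None, 14, 45, 12, None, 39, None, None, None, None, 43]
BFS from the root, enqueuing left then right child of each popped node:
  queue [48] -> pop 48, enqueue [17], visited so far: [48]
  queue [17] -> pop 17, enqueue [14, 45], visited so far: [48, 17]
  queue [14, 45] -> pop 14, enqueue [12], visited so far: [48, 17, 14]
  queue [45, 12] -> pop 45, enqueue [39], visited so far: [48, 17, 14, 45]
  queue [12, 39] -> pop 12, enqueue [none], visited so far: [48, 17, 14, 45, 12]
  queue [39] -> pop 39, enqueue [43], visited so far: [48, 17, 14, 45, 12, 39]
  queue [43] -> pop 43, enqueue [none], visited so far: [48, 17, 14, 45, 12, 39, 43]
Result: [48, 17, 14, 45, 12, 39, 43]


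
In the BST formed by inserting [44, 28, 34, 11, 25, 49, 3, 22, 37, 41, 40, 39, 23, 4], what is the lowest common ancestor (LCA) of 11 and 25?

Tree insertion order: [44, 28, 34, 11, 25, 49, 3, 22, 37, 41, 40, 39, 23, 4]
Tree (level-order array): [44, 28, 49, 11, 34, None, None, 3, 25, None, 37, None, 4, 22, None, None, 41, None, None, None, 23, 40, None, None, None, 39]
In a BST, the LCA of p=11, q=25 is the first node v on the
root-to-leaf path with p <= v <= q (go left if both < v, right if both > v).
Walk from root:
  at 44: both 11 and 25 < 44, go left
  at 28: both 11 and 25 < 28, go left
  at 11: 11 <= 11 <= 25, this is the LCA
LCA = 11


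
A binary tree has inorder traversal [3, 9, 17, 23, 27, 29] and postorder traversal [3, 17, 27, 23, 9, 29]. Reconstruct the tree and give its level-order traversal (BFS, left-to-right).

Inorder:   [3, 9, 17, 23, 27, 29]
Postorder: [3, 17, 27, 23, 9, 29]
Algorithm: postorder visits root last, so walk postorder right-to-left;
each value is the root of the current inorder slice — split it at that
value, recurse on the right subtree first, then the left.
Recursive splits:
  root=29; inorder splits into left=[3, 9, 17, 23, 27], right=[]
  root=9; inorder splits into left=[3], right=[17, 23, 27]
  root=23; inorder splits into left=[17], right=[27]
  root=27; inorder splits into left=[], right=[]
  root=17; inorder splits into left=[], right=[]
  root=3; inorder splits into left=[], right=[]
Reconstructed level-order: [29, 9, 3, 23, 17, 27]


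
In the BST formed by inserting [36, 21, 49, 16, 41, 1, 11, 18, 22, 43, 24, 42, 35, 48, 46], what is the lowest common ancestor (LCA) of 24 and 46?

Tree insertion order: [36, 21, 49, 16, 41, 1, 11, 18, 22, 43, 24, 42, 35, 48, 46]
Tree (level-order array): [36, 21, 49, 16, 22, 41, None, 1, 18, None, 24, None, 43, None, 11, None, None, None, 35, 42, 48, None, None, None, None, None, None, 46]
In a BST, the LCA of p=24, q=46 is the first node v on the
root-to-leaf path with p <= v <= q (go left if both < v, right if both > v).
Walk from root:
  at 36: 24 <= 36 <= 46, this is the LCA
LCA = 36


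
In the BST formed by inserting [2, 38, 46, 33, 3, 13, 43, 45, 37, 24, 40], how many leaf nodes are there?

Tree built from: [2, 38, 46, 33, 3, 13, 43, 45, 37, 24, 40]
Tree (level-order array): [2, None, 38, 33, 46, 3, 37, 43, None, None, 13, None, None, 40, 45, None, 24]
Rule: A leaf has 0 children.
Per-node child counts:
  node 2: 1 child(ren)
  node 38: 2 child(ren)
  node 33: 2 child(ren)
  node 3: 1 child(ren)
  node 13: 1 child(ren)
  node 24: 0 child(ren)
  node 37: 0 child(ren)
  node 46: 1 child(ren)
  node 43: 2 child(ren)
  node 40: 0 child(ren)
  node 45: 0 child(ren)
Matching nodes: [24, 37, 40, 45]
Count of leaf nodes: 4


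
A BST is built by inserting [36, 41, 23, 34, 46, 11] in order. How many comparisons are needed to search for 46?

Search path for 46: 36 -> 41 -> 46
Found: True
Comparisons: 3


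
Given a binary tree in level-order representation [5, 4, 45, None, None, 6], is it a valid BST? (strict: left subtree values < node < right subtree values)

Level-order array: [5, 4, 45, None, None, 6]
Validate using subtree bounds (lo, hi): at each node, require lo < value < hi,
then recurse left with hi=value and right with lo=value.
Preorder trace (stopping at first violation):
  at node 5 with bounds (-inf, +inf): OK
  at node 4 with bounds (-inf, 5): OK
  at node 45 with bounds (5, +inf): OK
  at node 6 with bounds (5, 45): OK
No violation found at any node.
Result: Valid BST
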